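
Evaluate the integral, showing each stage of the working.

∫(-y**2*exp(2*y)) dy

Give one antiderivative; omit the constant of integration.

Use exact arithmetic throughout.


Step 1. Integrate ∫(-y**2*exp(2*y)) dy by parts with u = y**2, dv = (-exp(2*y)) dy, so v = -exp(2*y)/2: now -y**2*exp(2*y)/2 + ∫(y*exp(2*y)) dy.
Step 2. Integrate ∫(y*exp(2*y)) dy by parts with u = y, dv = (exp(2*y)) dy, so v = exp(2*y)/2: now -y**2*exp(2*y)/2 + y*exp(2*y)/2 + ∫(-exp(2*y)/2) dy.
Step 3. Evaluate the standard form: now -y**2*exp(2*y)/2 + y*exp(2*y)/2 - exp(2*y)/4.
Answer: -y**2*exp(2*y)/2 + y*exp(2*y)/2 - exp(2*y)/4.


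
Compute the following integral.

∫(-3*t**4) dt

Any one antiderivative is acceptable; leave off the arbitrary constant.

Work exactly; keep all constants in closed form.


Answer: -3*t**5/5.


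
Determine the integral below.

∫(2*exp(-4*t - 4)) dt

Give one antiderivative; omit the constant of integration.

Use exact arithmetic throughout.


Answer: -exp(-4*t - 4)/2.


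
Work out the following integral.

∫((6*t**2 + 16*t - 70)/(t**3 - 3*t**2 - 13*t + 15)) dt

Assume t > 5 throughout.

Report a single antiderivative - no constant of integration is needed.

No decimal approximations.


Answer: 5*log(t - 5) + 3*log(t - 1) - 2*log(t + 3).


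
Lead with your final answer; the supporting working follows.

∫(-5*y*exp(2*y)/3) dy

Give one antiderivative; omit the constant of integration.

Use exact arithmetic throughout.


The answer is -5*y*exp(2*y)/6 + 5*exp(2*y)/12.
Step 1. Integrate ∫(-5*y*exp(2*y)/3) dy by parts with u = y, dv = (-5*exp(2*y)/3) dy, so v = -5*exp(2*y)/6: now -5*y*exp(2*y)/6 + ∫(5*exp(2*y)/6) dy.
Step 2. Evaluate the standard form: now -5*y*exp(2*y)/6 + 5*exp(2*y)/12.
Answer: -5*y*exp(2*y)/6 + 5*exp(2*y)/12.


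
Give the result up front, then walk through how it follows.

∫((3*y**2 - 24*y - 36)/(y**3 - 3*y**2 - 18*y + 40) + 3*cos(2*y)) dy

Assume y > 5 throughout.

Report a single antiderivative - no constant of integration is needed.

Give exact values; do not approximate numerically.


The answer is -3*log(y - 5) + 4*log(y - 2) + 2*log(y + 4) + 3*sin(2*y)/2.
Step 1. Rewrite: now ∫((3*y**2 - 24*y - 36)/(y**3 - 3*y**2 - 18*y + 40)) dy + ∫(3*cos(2*y)) dy.
Step 2. Decompose ∫((3*y**2 - 24*y - 36)/(y**3 - 3*y**2 - 18*y + 40)) dy by partial fractions, (3*y**2 - 24*y - 36)/(y**3 - 3*y**2 - 18*y + 40) = 2/(y + 4) + 4/(y - 2) - 3/(y - 5): now ∫(-3/(y - 5)) dy + ∫(4/(y - 2)) dy + ∫(2/(y + 4)) dy + ∫(3*cos(2*y)) dy.
Step 3. Evaluate the standard form [assuming y > 5]: now -3*log(y - 5) + ∫(4/(y - 2)) dy + ∫(2/(y + 4)) dy + ∫(3*cos(2*y)) dy.
Step 4. Evaluate the standard form [assuming y > -4]: now -3*log(y - 5) + 2*log(y + 4) + ∫(4/(y - 2)) dy + ∫(3*cos(2*y)) dy.
Step 5. Evaluate the standard form [assuming y > 2]: now -3*log(y - 5) + 4*log(y - 2) + 2*log(y + 4) + ∫(3*cos(2*y)) dy.
Step 6. Evaluate the standard form: now -3*log(y - 5) + 4*log(y - 2) + 2*log(y + 4) + 3*sin(2*y)/2.
Answer: -3*log(y - 5) + 4*log(y - 2) + 2*log(y + 4) + 3*sin(2*y)/2.


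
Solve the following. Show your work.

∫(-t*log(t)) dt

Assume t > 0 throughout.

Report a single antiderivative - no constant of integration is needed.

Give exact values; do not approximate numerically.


Step 1. Integrate ∫(-t*log(t)) dt by parts with u = log(t), dv = (-t) dt, so v = -t**2/2 [assuming t > 0]: now -t**2*log(t)/2 + ∫(t/2) dt.
Step 2. Evaluate the standard form: now -t**2*log(t)/2 + t**2/4.
Answer: -t**2*log(t)/2 + t**2/4.


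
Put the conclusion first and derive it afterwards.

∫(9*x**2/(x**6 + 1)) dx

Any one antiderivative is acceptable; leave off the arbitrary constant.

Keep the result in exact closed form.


The answer is 3*atan(x**3).
Step 1. Substitute u = x**3, turning ∫(9*x**2/(x**6 + 1)) dx into ∫(3/(u**2 + 1)) du: now ∫(3/(u**2 + 1)) du.
Step 2. Evaluate the standard form: now 3*atan(u).
Step 3. Substitute back u = x**3: now 3*atan(x**3).
Answer: 3*atan(x**3).


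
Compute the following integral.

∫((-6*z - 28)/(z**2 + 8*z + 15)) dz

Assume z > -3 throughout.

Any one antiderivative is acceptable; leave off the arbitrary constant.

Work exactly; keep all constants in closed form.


Answer: -5*log(z + 3) - log(z + 5).


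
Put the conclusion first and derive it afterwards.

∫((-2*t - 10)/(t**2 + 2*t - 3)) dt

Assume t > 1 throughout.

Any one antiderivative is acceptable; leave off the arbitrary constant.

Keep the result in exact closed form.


The answer is -3*log(t - 1) + log(t + 3).
Step 1. Decompose ∫((-2*t - 10)/(t**2 + 2*t - 3)) dt by partial fractions, (-2*t - 10)/(t**2 + 2*t - 3) = 1/(t + 3) - 3/(t - 1): now ∫(-3/(t - 1)) dt + ∫(1/(t + 3)) dt.
Step 2. Evaluate the standard form [assuming t > -3]: now log(t + 3) + ∫(-3/(t - 1)) dt.
Step 3. Evaluate the standard form [assuming t > 1]: now -3*log(t - 1) + log(t + 3).
Answer: -3*log(t - 1) + log(t + 3).


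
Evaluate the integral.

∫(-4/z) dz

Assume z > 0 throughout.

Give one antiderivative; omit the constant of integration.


Answer: -4*log(z).


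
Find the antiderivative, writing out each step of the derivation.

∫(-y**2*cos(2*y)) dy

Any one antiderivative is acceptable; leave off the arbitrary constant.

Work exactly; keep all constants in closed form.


Step 1. Integrate ∫(-y**2*cos(2*y)) dy by parts with u = y**2, dv = (-cos(2*y)) dy, so v = -sin(2*y)/2: now -y**2*sin(2*y)/2 + ∫(y*sin(2*y)) dy.
Step 2. Integrate ∫(y*sin(2*y)) dy by parts with u = y, dv = (sin(2*y)) dy, so v = -cos(2*y)/2: now -y**2*sin(2*y)/2 - y*cos(2*y)/2 + ∫(cos(2*y)/2) dy.
Step 3. Evaluate the standard form: now -y**2*sin(2*y)/2 - y*cos(2*y)/2 + sin(2*y)/4.
Answer: -y**2*sin(2*y)/2 - y*cos(2*y)/2 + sin(2*y)/4.


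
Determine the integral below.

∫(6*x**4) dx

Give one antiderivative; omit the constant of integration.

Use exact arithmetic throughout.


Answer: 6*x**5/5.


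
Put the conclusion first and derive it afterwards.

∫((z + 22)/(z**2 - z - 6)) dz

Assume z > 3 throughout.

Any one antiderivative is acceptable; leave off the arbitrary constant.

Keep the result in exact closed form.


The answer is 5*log(z - 3) - 4*log(z + 2).
Step 1. Decompose ∫((z + 22)/(z**2 - z - 6)) dz by partial fractions, (z + 22)/(z**2 - z - 6) = -4/(z + 2) + 5/(z - 3): now ∫(5/(z - 3)) dz + ∫(-4/(z + 2)) dz.
Step 2. Evaluate the standard form [assuming z > -2]: now -4*log(z + 2) + ∫(5/(z - 3)) dz.
Step 3. Evaluate the standard form [assuming z > 3]: now 5*log(z - 3) - 4*log(z + 2).
Answer: 5*log(z - 3) - 4*log(z + 2).


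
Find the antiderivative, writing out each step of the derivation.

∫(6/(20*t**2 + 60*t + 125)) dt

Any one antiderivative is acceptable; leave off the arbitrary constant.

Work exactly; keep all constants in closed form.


Step 1. Substitute u = -2*t - 3, turning ∫(6/(20*t**2 + 60*t + 125)) dt into ∫(-3/(5*(u**2 + 16))) du: now ∫(-3/(5*(u**2 + 16))) du.
Step 2. Evaluate the standard form: now -3*atan(u/4)/20.
Step 3. Substitute back u = -2*t - 3: now 3*atan(t/2 + 3/4)/20.
Answer: 3*atan(t/2 + 3/4)/20.


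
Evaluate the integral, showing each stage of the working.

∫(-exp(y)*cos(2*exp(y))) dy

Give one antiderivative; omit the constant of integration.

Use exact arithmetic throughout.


Step 1. Substitute u = exp(y), turning ∫(-exp(y)*cos(2*exp(y))) dy into ∫(-cos(2*u)) du: now ∫(-cos(2*u)) du.
Step 2. Evaluate the standard form: now -sin(2*u)/2.
Step 3. Substitute back u = exp(y): now -sin(2*exp(y))/2.
Answer: -sin(2*exp(y))/2.


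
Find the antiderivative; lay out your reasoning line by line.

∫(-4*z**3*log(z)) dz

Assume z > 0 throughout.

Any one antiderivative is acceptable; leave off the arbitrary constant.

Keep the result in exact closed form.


Step 1. Integrate ∫(-4*z**3*log(z)) dz by parts with u = log(z), dv = (-4*z**3) dz, so v = -z**4 [assuming z > 0]: now -z**4*log(z) + ∫(z**3) dz.
Step 2. Evaluate the standard form: now -z**4*log(z) + z**4/4.
Answer: -z**4*log(z) + z**4/4.


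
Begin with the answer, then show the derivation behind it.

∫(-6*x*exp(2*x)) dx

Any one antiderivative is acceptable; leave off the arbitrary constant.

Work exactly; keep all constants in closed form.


The answer is -3*x*exp(2*x) + 3*exp(2*x)/2.
Step 1. Integrate ∫(-6*x*exp(2*x)) dx by parts with u = x, dv = (-6*exp(2*x)) dx, so v = -3*exp(2*x): now -3*x*exp(2*x) + ∫(3*exp(2*x)) dx.
Step 2. Evaluate the standard form: now -3*x*exp(2*x) + 3*exp(2*x)/2.
Answer: -3*x*exp(2*x) + 3*exp(2*x)/2.


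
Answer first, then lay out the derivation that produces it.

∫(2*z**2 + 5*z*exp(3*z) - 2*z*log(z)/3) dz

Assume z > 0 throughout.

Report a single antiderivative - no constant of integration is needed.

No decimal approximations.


The answer is 2*z**3/3 - z**2*log(z)/3 + z**2/6 + 5*z*exp(3*z)/3 - 5*exp(3*z)/9.
Step 1. Rewrite: now ∫(2*z**2) dz + ∫(5*z*exp(3*z)) dz + ∫(-2*z*log(z)/3) dz.
Step 2. Integrate ∫(5*z*exp(3*z)) dz by parts with u = z, dv = (5*exp(3*z)) dz, so v = 5*exp(3*z)/3: now 5*z*exp(3*z)/3 + ∫(2*z**2) dz + ∫(-2*z*log(z)/3) dz + ∫(-5*exp(3*z)/3) dz.
Step 3. Evaluate the standard form: now 5*z*exp(3*z)/3 - 5*exp(3*z)/9 + ∫(2*z**2) dz + ∫(-2*z*log(z)/3) dz.
Step 4. Integrate ∫(-2*z*log(z)/3) dz by parts with u = log(z), dv = (-2*z/3) dz, so v = -z**2/3 [assuming z > 0]: now -z**2*log(z)/3 + 5*z*exp(3*z)/3 - 5*exp(3*z)/9 + ∫(z/3) dz + ∫(2*z**2) dz.
Step 5. Evaluate the standard form: now -z**2*log(z)/3 + z**2/6 + 5*z*exp(3*z)/3 - 5*exp(3*z)/9 + ∫(2*z**2) dz.
Step 6. Evaluate the standard form: now 2*z**3/3 - z**2*log(z)/3 + z**2/6 + 5*z*exp(3*z)/3 - 5*exp(3*z)/9.
Answer: 2*z**3/3 - z**2*log(z)/3 + z**2/6 + 5*z*exp(3*z)/3 - 5*exp(3*z)/9.


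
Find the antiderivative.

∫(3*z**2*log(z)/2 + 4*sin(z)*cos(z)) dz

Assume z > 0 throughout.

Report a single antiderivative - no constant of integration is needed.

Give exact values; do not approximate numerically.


Answer: z**3*log(z)/2 - z**3/6 + 2*sin(z)**2.


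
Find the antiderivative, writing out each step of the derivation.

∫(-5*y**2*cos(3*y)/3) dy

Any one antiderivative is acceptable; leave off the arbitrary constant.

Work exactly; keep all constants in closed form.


Step 1. Integrate ∫(-5*y**2*cos(3*y)/3) dy by parts with u = y**2, dv = (-5*cos(3*y)/3) dy, so v = -5*sin(3*y)/9: now -5*y**2*sin(3*y)/9 + ∫(10*y*sin(3*y)/9) dy.
Step 2. Integrate ∫(10*y*sin(3*y)/9) dy by parts with u = y, dv = (10*sin(3*y)/9) dy, so v = -10*cos(3*y)/27: now -5*y**2*sin(3*y)/9 - 10*y*cos(3*y)/27 + ∫(10*cos(3*y)/27) dy.
Step 3. Evaluate the standard form: now -5*y**2*sin(3*y)/9 - 10*y*cos(3*y)/27 + 10*sin(3*y)/81.
Answer: -5*y**2*sin(3*y)/9 - 10*y*cos(3*y)/27 + 10*sin(3*y)/81.


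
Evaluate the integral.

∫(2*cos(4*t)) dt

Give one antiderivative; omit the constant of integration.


Answer: sin(4*t)/2.


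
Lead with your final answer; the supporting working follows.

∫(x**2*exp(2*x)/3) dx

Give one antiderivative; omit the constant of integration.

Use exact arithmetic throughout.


The answer is x**2*exp(2*x)/6 - x*exp(2*x)/6 + exp(2*x)/12.
Step 1. Integrate ∫(x**2*exp(2*x)/3) dx by parts with u = x**2, dv = (exp(2*x)/3) dx, so v = exp(2*x)/6: now x**2*exp(2*x)/6 + ∫(-x*exp(2*x)/3) dx.
Step 2. Integrate ∫(-x*exp(2*x)/3) dx by parts with u = x, dv = (-exp(2*x)/3) dx, so v = -exp(2*x)/6: now x**2*exp(2*x)/6 - x*exp(2*x)/6 + ∫(exp(2*x)/6) dx.
Step 3. Evaluate the standard form: now x**2*exp(2*x)/6 - x*exp(2*x)/6 + exp(2*x)/12.
Answer: x**2*exp(2*x)/6 - x*exp(2*x)/6 + exp(2*x)/12.


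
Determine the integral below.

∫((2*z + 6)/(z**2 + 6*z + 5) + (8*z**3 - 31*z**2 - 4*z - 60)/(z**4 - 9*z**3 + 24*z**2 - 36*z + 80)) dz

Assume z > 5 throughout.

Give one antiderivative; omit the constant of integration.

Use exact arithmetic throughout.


Answer: 5*log(z - 5) + 3*log(z - 4) + log(z + 1) + log(z + 5) + 2*atan(z/2).


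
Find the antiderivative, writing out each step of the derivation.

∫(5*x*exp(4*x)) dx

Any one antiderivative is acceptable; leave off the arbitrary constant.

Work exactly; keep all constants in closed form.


Step 1. Integrate ∫(5*x*exp(4*x)) dx by parts with u = x, dv = (5*exp(4*x)) dx, so v = 5*exp(4*x)/4: now 5*x*exp(4*x)/4 + ∫(-5*exp(4*x)/4) dx.
Step 2. Evaluate the standard form: now 5*x*exp(4*x)/4 - 5*exp(4*x)/16.
Answer: 5*x*exp(4*x)/4 - 5*exp(4*x)/16.


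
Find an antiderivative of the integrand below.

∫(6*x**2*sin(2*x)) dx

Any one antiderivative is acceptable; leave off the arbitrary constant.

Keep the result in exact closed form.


Answer: -3*x**2*cos(2*x) + 3*x*sin(2*x) + 3*cos(2*x)/2.


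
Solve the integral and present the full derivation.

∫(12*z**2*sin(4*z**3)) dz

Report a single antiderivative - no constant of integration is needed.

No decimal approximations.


Step 1. Substitute u = z**3, turning ∫(12*z**2*sin(4*z**3)) dz into ∫(4*sin(4*u)) du: now ∫(4*sin(4*u)) du.
Step 2. Evaluate the standard form: now -cos(4*u).
Step 3. Substitute back u = z**3: now -cos(4*z**3).
Answer: -cos(4*z**3).


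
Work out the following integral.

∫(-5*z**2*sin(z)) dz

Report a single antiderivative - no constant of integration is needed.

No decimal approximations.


Answer: 5*z**2*cos(z) - 10*z*sin(z) - 10*cos(z).


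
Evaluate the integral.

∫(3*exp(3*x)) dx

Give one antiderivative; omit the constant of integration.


Answer: exp(3*x).


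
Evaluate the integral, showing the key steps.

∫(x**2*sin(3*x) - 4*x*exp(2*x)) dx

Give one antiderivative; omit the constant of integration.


Step 1. Rewrite: now ∫(-4*x*exp(2*x)) dx + ∫(x**2*sin(3*x)) dx.
Step 2. Integrate ∫(-4*x*exp(2*x)) dx by parts with u = x, dv = (-4*exp(2*x)) dx, so v = -2*exp(2*x): now -2*x*exp(2*x) + ∫(x**2*sin(3*x)) dx + ∫(2*exp(2*x)) dx.
Step 3. Evaluate the standard form: now -2*x*exp(2*x) + exp(2*x) + ∫(x**2*sin(3*x)) dx.
Step 4. Integrate ∫(x**2*sin(3*x)) dx by parts with u = x**2, dv = (sin(3*x)) dx, so v = -cos(3*x)/3: now -x**2*cos(3*x)/3 - 2*x*exp(2*x) + exp(2*x) + ∫(2*x*cos(3*x)/3) dx.
Step 5. Integrate ∫(2*x*cos(3*x)/3) dx by parts with u = x, dv = (2*cos(3*x)/3) dx, so v = 2*sin(3*x)/9: now -x**2*cos(3*x)/3 - 2*x*exp(2*x) + 2*x*sin(3*x)/9 + exp(2*x) + ∫(-2*sin(3*x)/9) dx.
Step 6. Evaluate the standard form: now -x**2*cos(3*x)/3 - 2*x*exp(2*x) + 2*x*sin(3*x)/9 + exp(2*x) + 2*cos(3*x)/27.
Answer: -x**2*cos(3*x)/3 - 2*x*exp(2*x) + 2*x*sin(3*x)/9 + exp(2*x) + 2*cos(3*x)/27.


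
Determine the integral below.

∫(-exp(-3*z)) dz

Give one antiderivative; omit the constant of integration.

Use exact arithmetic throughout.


Answer: exp(-3*z)/3.


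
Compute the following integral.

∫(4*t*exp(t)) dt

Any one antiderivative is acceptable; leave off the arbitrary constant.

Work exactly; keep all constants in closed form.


Answer: 4*t*exp(t) - 4*exp(t).


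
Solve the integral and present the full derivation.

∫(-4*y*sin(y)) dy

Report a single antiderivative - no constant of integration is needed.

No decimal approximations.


Step 1. Integrate ∫(-4*y*sin(y)) dy by parts with u = y, dv = (-4*sin(y)) dy, so v = 4*cos(y): now 4*y*cos(y) + ∫(-4*cos(y)) dy.
Step 2. Evaluate the standard form: now 4*y*cos(y) - 4*sin(y).
Answer: 4*y*cos(y) - 4*sin(y).


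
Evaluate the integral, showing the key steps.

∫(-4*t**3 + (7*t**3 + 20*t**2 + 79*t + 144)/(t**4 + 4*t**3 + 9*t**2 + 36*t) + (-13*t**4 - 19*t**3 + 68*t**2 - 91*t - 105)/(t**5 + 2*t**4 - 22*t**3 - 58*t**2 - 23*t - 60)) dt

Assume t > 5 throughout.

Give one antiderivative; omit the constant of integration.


Step 1. Rewrite: now ∫(-4*t**3) dt + ∫((7*t**3 + 20*t**2 + 79*t + 144)/(t**4 + 4*t**3 + 9*t**2 + 36*t)) dt + ∫((-13*t**4 - 19*t**3 + 68*t**2 - 91*t - 105)/(t**5 + 2*t**4 - 22*t**3 - 58*t**2 - 23*t - 60)) dt.
Step 2. Evaluate the standard form: now -t**4 + ∫((7*t**3 + 20*t**2 + 79*t + 144)/(t**4 + 4*t**3 + 9*t**2 + 36*t)) dt + ∫((-13*t**4 - 19*t**3 + 68*t**2 - 91*t - 105)/(t**5 + 2*t**4 - 22*t**3 - 58*t**2 - 23*t - 60)) dt.
Step 3. Decompose ∫((7*t**3 + 20*t**2 + 79*t + 144)/(t**4 + 4*t**3 + 9*t**2 + 36*t)) dt by partial fractions, (7*t**3 + 20*t**2 + 79*t + 144)/(t**4 + 4*t**3 + 9*t**2 + 36*t) = 4/(t**2 + 9) + 3/(t + 4) + 4/t: now -t**4 + ∫(4/t) dt + ∫((-13*t**4 - 19*t**3 + 68*t**2 - 91*t - 105)/(t**5 + 2*t**4 - 22*t**3 - 58*t**2 - 23*t - 60)) dt + ∫(3/(t + 4)) dt + ∫(4/(t**2 + 9)) dt.
Step 4. Evaluate the standard form [assuming t > -4]: now -t**4 + 3*log(t + 4) + ∫(4/t) dt + ∫((-13*t**4 - 19*t**3 + 68*t**2 - 91*t - 105)/(t**5 + 2*t**4 - 22*t**3 - 58*t**2 - 23*t - 60)) dt + ∫(4/(t**2 + 9)) dt.
Step 5. Evaluate the standard form [assuming t > 0]: now -t**4 + 4*log(t) + 3*log(t + 4) + ∫((-13*t**4 - 19*t**3 + 68*t**2 - 91*t - 105)/(t**5 + 2*t**4 - 22*t**3 - 58*t**2 - 23*t - 60)) dt + ∫(4/(t**2 + 9)) dt.
Step 6. Evaluate the standard form: now -t**4 + 4*log(t) + 3*log(t + 4) + 4*atan(t/3)/3 + ∫((-13*t**4 - 19*t**3 + 68*t**2 - 91*t - 105)/(t**5 + 2*t**4 - 22*t**3 - 58*t**2 - 23*t - 60)) dt.
Step 7. Decompose ∫((-13*t**4 - 19*t**3 + 68*t**2 - 91*t - 105)/(t**5 + 2*t**4 - 22*t**3 - 58*t**2 - 23*t - 60)) dt by partial fractions, (-13*t**4 - 19*t**3 + 68*t**2 - 91*t - 105)/(t**5 + 2*t**4 - 22*t**3 - 58*t**2 - 23*t - 60) = 3/(t**2 + 1) - 5/(t + 4) - 3/(t + 3) - 5/(t - 5): now -t**4 + 4*log(t) + 3*log(t + 4) + 4*atan(t/3)/3 + ∫(-5/(t - 5)) dt + ∫(-3/(t + 3)) dt + ∫(-5/(t + 4)) dt + ∫(3/(t**2 + 1)) dt.
Step 8. Evaluate the standard form [assuming t > -4]: now -t**4 + 4*log(t) - 2*log(t + 4) + 4*atan(t/3)/3 + ∫(-5/(t - 5)) dt + ∫(-3/(t + 3)) dt + ∫(3/(t**2 + 1)) dt.
Step 9. Evaluate the standard form [assuming t > -3]: now -t**4 + 4*log(t) - 3*log(t + 3) - 2*log(t + 4) + 4*atan(t/3)/3 + ∫(-5/(t - 5)) dt + ∫(3/(t**2 + 1)) dt.
Step 10. Evaluate the standard form [assuming t > 5]: now -t**4 + 4*log(t) - 5*log(t - 5) - 3*log(t + 3) - 2*log(t + 4) + 4*atan(t/3)/3 + ∫(3/(t**2 + 1)) dt.
Step 11. Evaluate the standard form: now -t**4 + 4*log(t) - 5*log(t - 5) - 3*log(t + 3) - 2*log(t + 4) + 4*atan(t/3)/3 + 3*atan(t).
Answer: -t**4 + 4*log(t) - 5*log(t - 5) - 3*log(t + 3) - 2*log(t + 4) + 4*atan(t/3)/3 + 3*atan(t).


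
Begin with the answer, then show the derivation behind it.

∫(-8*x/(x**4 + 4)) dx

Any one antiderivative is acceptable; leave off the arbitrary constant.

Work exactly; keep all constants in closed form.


The answer is -2*atan(x**2/2).
Step 1. Substitute u = x**2, turning ∫(-8*x/(x**4 + 4)) dx into ∫(-4/(u**2 + 4)) du: now ∫(-4/(u**2 + 4)) du.
Step 2. Evaluate the standard form: now -2*atan(u/2).
Step 3. Substitute back u = x**2: now -2*atan(x**2/2).
Answer: -2*atan(x**2/2).


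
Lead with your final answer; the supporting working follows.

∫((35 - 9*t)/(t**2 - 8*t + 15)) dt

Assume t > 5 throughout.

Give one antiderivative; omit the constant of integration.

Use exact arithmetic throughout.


The answer is -5*log(t - 5) - 4*log(t - 3).
Step 1. Decompose ∫((35 - 9*t)/(t**2 - 8*t + 15)) dt by partial fractions, (35 - 9*t)/(t**2 - 8*t + 15) = -4/(t - 3) - 5/(t - 5): now ∫(-5/(t - 5)) dt + ∫(-4/(t - 3)) dt.
Step 2. Evaluate the standard form [assuming t > 3]: now -4*log(t - 3) + ∫(-5/(t - 5)) dt.
Step 3. Evaluate the standard form [assuming t > 5]: now -5*log(t - 5) - 4*log(t - 3).
Answer: -5*log(t - 5) - 4*log(t - 3).


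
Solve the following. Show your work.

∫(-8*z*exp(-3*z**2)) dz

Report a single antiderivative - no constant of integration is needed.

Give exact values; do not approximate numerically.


Step 1. Substitute u = z**2, turning ∫(-8*z*exp(-3*z**2)) dz into ∫(-4*exp(-3*u)) du: now ∫(-4*exp(-3*u)) du.
Step 2. Evaluate the standard form: now 4*exp(-3*u)/3.
Step 3. Substitute back u = z**2: now 4*exp(-3*z**2)/3.
Answer: 4*exp(-3*z**2)/3.


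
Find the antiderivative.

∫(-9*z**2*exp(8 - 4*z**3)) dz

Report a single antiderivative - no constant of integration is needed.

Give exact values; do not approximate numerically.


Answer: 3*exp(8 - 4*z**3)/4.


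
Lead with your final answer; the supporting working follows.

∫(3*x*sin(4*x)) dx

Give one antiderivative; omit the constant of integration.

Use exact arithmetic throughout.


The answer is -3*x*cos(4*x)/4 + 3*sin(4*x)/16.
Step 1. Integrate ∫(3*x*sin(4*x)) dx by parts with u = x, dv = (3*sin(4*x)) dx, so v = -3*cos(4*x)/4: now -3*x*cos(4*x)/4 + ∫(3*cos(4*x)/4) dx.
Step 2. Evaluate the standard form: now -3*x*cos(4*x)/4 + 3*sin(4*x)/16.
Answer: -3*x*cos(4*x)/4 + 3*sin(4*x)/16.


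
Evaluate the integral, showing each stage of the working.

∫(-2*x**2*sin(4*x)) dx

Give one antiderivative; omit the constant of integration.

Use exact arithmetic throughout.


Step 1. Integrate ∫(-2*x**2*sin(4*x)) dx by parts with u = x**2, dv = (-2*sin(4*x)) dx, so v = cos(4*x)/2: now x**2*cos(4*x)/2 + ∫(-x*cos(4*x)) dx.
Step 2. Integrate ∫(-x*cos(4*x)) dx by parts with u = x, dv = (-cos(4*x)) dx, so v = -sin(4*x)/4: now x**2*cos(4*x)/2 - x*sin(4*x)/4 + ∫(sin(4*x)/4) dx.
Step 3. Evaluate the standard form: now x**2*cos(4*x)/2 - x*sin(4*x)/4 - cos(4*x)/16.
Answer: x**2*cos(4*x)/2 - x*sin(4*x)/4 - cos(4*x)/16.


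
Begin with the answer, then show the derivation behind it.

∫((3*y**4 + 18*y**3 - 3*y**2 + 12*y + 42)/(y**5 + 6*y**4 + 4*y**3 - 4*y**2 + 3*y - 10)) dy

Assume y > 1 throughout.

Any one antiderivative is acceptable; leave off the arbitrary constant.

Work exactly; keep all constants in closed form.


The answer is 2*log(y - 1) + 2*log(y + 2) - log(y + 5) - 3*atan(y).
Step 1. Decompose ∫((3*y**4 + 18*y**3 - 3*y**2 + 12*y + 42)/(y**5 + 6*y**4 + 4*y**3 - 4*y**2 + 3*y - 10)) dy by partial fractions, (3*y**4 + 18*y**3 - 3*y**2 + 12*y + 42)/(y**5 + 6*y**4 + 4*y**3 - 4*y**2 + 3*y - 10) = -3/(y**2 + 1) - 1/(y + 5) + 2/(y + 2) + 2/(y - 1): now ∫(2/(y - 1)) dy + ∫(2/(y + 2)) dy + ∫(-1/(y + 5)) dy + ∫(-3/(y**2 + 1)) dy.
Step 2. Evaluate the standard form [assuming y > -2]: now 2*log(y + 2) + ∫(2/(y - 1)) dy + ∫(-1/(y + 5)) dy + ∫(-3/(y**2 + 1)) dy.
Step 3. Evaluate the standard form [assuming y > 1]: now 2*log(y - 1) + 2*log(y + 2) + ∫(-1/(y + 5)) dy + ∫(-3/(y**2 + 1)) dy.
Step 4. Evaluate the standard form [assuming y > -5]: now 2*log(y - 1) + 2*log(y + 2) - log(y + 5) + ∫(-3/(y**2 + 1)) dy.
Step 5. Evaluate the standard form: now 2*log(y - 1) + 2*log(y + 2) - log(y + 5) - 3*atan(y).
Answer: 2*log(y - 1) + 2*log(y + 2) - log(y + 5) - 3*atan(y).


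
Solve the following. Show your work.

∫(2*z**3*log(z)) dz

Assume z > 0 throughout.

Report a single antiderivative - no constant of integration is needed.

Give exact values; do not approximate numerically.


Step 1. Integrate ∫(2*z**3*log(z)) dz by parts with u = log(z), dv = (2*z**3) dz, so v = z**4/2 [assuming z > 0]: now z**4*log(z)/2 + ∫(-z**3/2) dz.
Step 2. Evaluate the standard form: now z**4*log(z)/2 - z**4/8.
Answer: z**4*log(z)/2 - z**4/8.


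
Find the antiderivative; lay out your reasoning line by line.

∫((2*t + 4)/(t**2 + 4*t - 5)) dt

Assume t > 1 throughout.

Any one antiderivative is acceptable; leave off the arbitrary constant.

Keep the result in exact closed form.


Step 1. Decompose ∫((2*t + 4)/(t**2 + 4*t - 5)) dt by partial fractions, (2*t + 4)/(t**2 + 4*t - 5) = 1/(t + 5) + 1/(t - 1): now ∫(1/(t - 1)) dt + ∫(1/(t + 5)) dt.
Step 2. Evaluate the standard form [assuming t > 1]: now log(t - 1) + ∫(1/(t + 5)) dt.
Step 3. Evaluate the standard form [assuming t > -5]: now log(t - 1) + log(t + 5).
Answer: log(t - 1) + log(t + 5).


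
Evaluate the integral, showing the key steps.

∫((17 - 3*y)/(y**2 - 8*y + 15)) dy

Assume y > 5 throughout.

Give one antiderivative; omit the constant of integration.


Step 1. Decompose ∫((17 - 3*y)/(y**2 - 8*y + 15)) dy by partial fractions, (17 - 3*y)/(y**2 - 8*y + 15) = -4/(y - 3) + 1/(y - 5): now ∫(1/(y - 5)) dy + ∫(-4/(y - 3)) dy.
Step 2. Evaluate the standard form [assuming y > 3]: now -4*log(y - 3) + ∫(1/(y - 5)) dy.
Step 3. Evaluate the standard form [assuming y > 5]: now log(y - 5) - 4*log(y - 3).
Answer: log(y - 5) - 4*log(y - 3).


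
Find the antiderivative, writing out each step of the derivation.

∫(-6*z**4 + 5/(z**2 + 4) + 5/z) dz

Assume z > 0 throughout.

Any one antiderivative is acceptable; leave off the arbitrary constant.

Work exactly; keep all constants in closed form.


Step 1. Rewrite: now ∫(5/z) dz + ∫(-6*z**4) dz + ∫(5/(z**2 + 4)) dz.
Step 2. Evaluate the standard form: now -6*z**5/5 + ∫(5/z) dz + ∫(5/(z**2 + 4)) dz.
Step 3. Evaluate the standard form [assuming z > 0]: now -6*z**5/5 + 5*log(z) + ∫(5/(z**2 + 4)) dz.
Step 4. Evaluate the standard form: now -6*z**5/5 + 5*log(z) + 5*atan(z/2)/2.
Answer: -6*z**5/5 + 5*log(z) + 5*atan(z/2)/2.


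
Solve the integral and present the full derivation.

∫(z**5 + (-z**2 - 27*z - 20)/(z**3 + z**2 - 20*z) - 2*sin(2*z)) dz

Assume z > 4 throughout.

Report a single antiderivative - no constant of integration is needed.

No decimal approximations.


Step 1. Rewrite: now ∫(z**5) dz + ∫((-z**2 - 27*z - 20)/(z**3 + z**2 - 20*z)) dz + ∫(-2*sin(2*z)) dz.
Step 2. Decompose ∫((-z**2 - 27*z - 20)/(z**3 + z**2 - 20*z)) dz by partial fractions, (-z**2 - 27*z - 20)/(z**3 + z**2 - 20*z) = 2/(z + 5) - 4/(z - 4) + 1/z: now ∫(1/z) dz + ∫(z**5) dz + ∫(-4/(z - 4)) dz + ∫(2/(z + 5)) dz + ∫(-2*sin(2*z)) dz.
Step 3. Evaluate the standard form [assuming z > 0]: now log(z) + ∫(z**5) dz + ∫(-4/(z - 4)) dz + ∫(2/(z + 5)) dz + ∫(-2*sin(2*z)) dz.
Step 4. Evaluate the standard form [assuming z > 4]: now log(z) - 4*log(z - 4) + ∫(z**5) dz + ∫(2/(z + 5)) dz + ∫(-2*sin(2*z)) dz.
Step 5. Evaluate the standard form [assuming z > -5]: now log(z) - 4*log(z - 4) + 2*log(z + 5) + ∫(z**5) dz + ∫(-2*sin(2*z)) dz.
Step 6. Evaluate the standard form: now z**6/6 + log(z) - 4*log(z - 4) + 2*log(z + 5) + ∫(-2*sin(2*z)) dz.
Step 7. Evaluate the standard form: now z**6/6 + log(z) - 4*log(z - 4) + 2*log(z + 5) + cos(2*z).
Answer: z**6/6 + log(z) - 4*log(z - 4) + 2*log(z + 5) + cos(2*z).


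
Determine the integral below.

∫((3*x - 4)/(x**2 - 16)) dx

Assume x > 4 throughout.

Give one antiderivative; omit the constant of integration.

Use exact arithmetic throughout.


Answer: log(x - 4) + 2*log(x + 4).


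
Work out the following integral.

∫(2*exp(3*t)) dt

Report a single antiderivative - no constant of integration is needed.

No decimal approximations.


Answer: 2*exp(3*t)/3.


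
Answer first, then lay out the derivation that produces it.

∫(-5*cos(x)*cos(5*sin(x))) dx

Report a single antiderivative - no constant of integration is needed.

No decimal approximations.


The answer is -sin(5*sin(x)).
Step 1. Substitute u = sin(x), turning ∫(-5*cos(x)*cos(5*sin(x))) dx into ∫(-5*cos(5*u)) du: now ∫(-5*cos(5*u)) du.
Step 2. Evaluate the standard form: now -sin(5*u).
Step 3. Substitute back u = sin(x): now -sin(5*sin(x)).
Answer: -sin(5*sin(x)).


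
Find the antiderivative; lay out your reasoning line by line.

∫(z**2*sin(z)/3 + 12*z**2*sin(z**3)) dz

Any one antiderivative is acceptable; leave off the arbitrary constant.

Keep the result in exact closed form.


Step 1. Rewrite: now ∫(z**2*sin(z)/3) dz + ∫(12*z**2*sin(z**3)) dz.
Step 2. Substitute u = z**3, turning ∫(12*z**2*sin(z**3)) dz into ∫(4*sin(u)) du: now ∫(z**2*sin(z)/3) dz + ∫(4*sin(u)) du.
Step 3. Evaluate the standard form: now -4*cos(u) + ∫(z**2*sin(z)/3) dz.
Step 4. Substitute back u = z**3: now -4*cos(z**3) + ∫(z**2*sin(z)/3) dz.
Step 5. Integrate ∫(z**2*sin(z)/3) dz by parts with u = z**2, dv = (sin(z)/3) dz, so v = -cos(z)/3: now -z**2*cos(z)/3 - 4*cos(z**3) + ∫(2*z*cos(z)/3) dz.
Step 6. Integrate ∫(2*z*cos(z)/3) dz by parts with u = z, dv = (2*cos(z)/3) dz, so v = 2*sin(z)/3: now -z**2*cos(z)/3 + 2*z*sin(z)/3 - 4*cos(z**3) + ∫(-2*sin(z)/3) dz.
Step 7. Evaluate the standard form: now -z**2*cos(z)/3 + 2*z*sin(z)/3 + 2*cos(z)/3 - 4*cos(z**3).
Answer: -z**2*cos(z)/3 + 2*z*sin(z)/3 + 2*cos(z)/3 - 4*cos(z**3).


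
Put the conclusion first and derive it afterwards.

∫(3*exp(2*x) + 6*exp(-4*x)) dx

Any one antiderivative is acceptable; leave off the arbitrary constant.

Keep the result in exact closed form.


The answer is 3*exp(2*x)/2 - 3*exp(-4*x)/2.
Step 1. Rewrite: now ∫(6*exp(-4*x)) dx + ∫(3*exp(2*x)) dx.
Step 2. Evaluate the standard form: now 3*exp(2*x)/2 + ∫(6*exp(-4*x)) dx.
Step 3. Evaluate the standard form: now 3*exp(2*x)/2 - 3*exp(-4*x)/2.
Answer: 3*exp(2*x)/2 - 3*exp(-4*x)/2.


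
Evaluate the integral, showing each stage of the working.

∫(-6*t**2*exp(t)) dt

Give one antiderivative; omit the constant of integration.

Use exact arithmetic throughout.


Step 1. Integrate ∫(-6*t**2*exp(t)) dt by parts with u = t**2, dv = (-6*exp(t)) dt, so v = -6*exp(t): now -6*t**2*exp(t) + ∫(12*t*exp(t)) dt.
Step 2. Integrate ∫(12*t*exp(t)) dt by parts with u = t, dv = (12*exp(t)) dt, so v = 12*exp(t): now -6*t**2*exp(t) + 12*t*exp(t) + ∫(-12*exp(t)) dt.
Step 3. Evaluate the standard form: now -6*t**2*exp(t) + 12*t*exp(t) - 12*exp(t).
Answer: -6*t**2*exp(t) + 12*t*exp(t) - 12*exp(t).


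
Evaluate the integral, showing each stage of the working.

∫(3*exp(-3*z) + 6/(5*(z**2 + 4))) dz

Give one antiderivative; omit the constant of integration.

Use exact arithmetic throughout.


Step 1. Rewrite: now ∫(6/(5*(z**2 + 4))) dz + ∫(3*exp(-3*z)) dz.
Step 2. Evaluate the standard form: now ∫(6/(5*(z**2 + 4))) dz - exp(-3*z).
Step 3. Evaluate the standard form: now 3*atan(z/2)/5 - exp(-3*z).
Answer: 3*atan(z/2)/5 - exp(-3*z).


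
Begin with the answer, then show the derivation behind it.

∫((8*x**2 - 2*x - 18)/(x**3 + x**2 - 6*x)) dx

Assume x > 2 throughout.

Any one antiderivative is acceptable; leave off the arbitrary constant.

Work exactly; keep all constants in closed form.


The answer is 3*log(x) + log(x - 2) + 4*log(x + 3).
Step 1. Decompose ∫((8*x**2 - 2*x - 18)/(x**3 + x**2 - 6*x)) dx by partial fractions, (8*x**2 - 2*x - 18)/(x**3 + x**2 - 6*x) = 4/(x + 3) + 1/(x - 2) + 3/x: now ∫(3/x) dx + ∫(1/(x - 2)) dx + ∫(4/(x + 3)) dx.
Step 2. Evaluate the standard form [assuming x > 0]: now 3*log(x) + ∫(1/(x - 2)) dx + ∫(4/(x + 3)) dx.
Step 3. Evaluate the standard form [assuming x > 2]: now 3*log(x) + log(x - 2) + ∫(4/(x + 3)) dx.
Step 4. Evaluate the standard form [assuming x > -3]: now 3*log(x) + log(x - 2) + 4*log(x + 3).
Answer: 3*log(x) + log(x - 2) + 4*log(x + 3).


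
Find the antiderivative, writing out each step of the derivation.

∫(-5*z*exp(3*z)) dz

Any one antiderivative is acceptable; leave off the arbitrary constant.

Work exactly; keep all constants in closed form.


Step 1. Integrate ∫(-5*z*exp(3*z)) dz by parts with u = z, dv = (-5*exp(3*z)) dz, so v = -5*exp(3*z)/3: now -5*z*exp(3*z)/3 + ∫(5*exp(3*z)/3) dz.
Step 2. Evaluate the standard form: now -5*z*exp(3*z)/3 + 5*exp(3*z)/9.
Answer: -5*z*exp(3*z)/3 + 5*exp(3*z)/9.


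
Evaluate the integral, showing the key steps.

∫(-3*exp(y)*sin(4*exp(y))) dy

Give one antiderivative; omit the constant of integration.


Step 1. Substitute u = exp(y), turning ∫(-3*exp(y)*sin(4*exp(y))) dy into ∫(-3*sin(4*u)) du: now ∫(-3*sin(4*u)) du.
Step 2. Evaluate the standard form: now 3*cos(4*u)/4.
Step 3. Substitute back u = exp(y): now 3*cos(4*exp(y))/4.
Answer: 3*cos(4*exp(y))/4.


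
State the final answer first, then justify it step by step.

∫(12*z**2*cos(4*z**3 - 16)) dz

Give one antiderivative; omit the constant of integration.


The answer is sin(4*z**3 - 16).
Step 1. Substitute u = z**3 - 4, turning ∫(12*z**2*cos(4*z**3 - 16)) dz into ∫(4*cos(4*u)) du: now ∫(4*cos(4*u)) du.
Step 2. Evaluate the standard form: now sin(4*u).
Step 3. Substitute back u = z**3 - 4: now sin(4*z**3 - 16).
Answer: sin(4*z**3 - 16).


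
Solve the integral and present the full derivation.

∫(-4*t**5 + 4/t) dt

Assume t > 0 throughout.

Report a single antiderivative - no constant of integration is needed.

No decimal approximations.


Step 1. Rewrite: now ∫(4/t) dt + ∫(-4*t**5) dt.
Step 2. Evaluate the standard form [assuming t > 0]: now 4*log(t) + ∫(-4*t**5) dt.
Step 3. Evaluate the standard form: now -2*t**6/3 + 4*log(t).
Answer: -2*t**6/3 + 4*log(t).


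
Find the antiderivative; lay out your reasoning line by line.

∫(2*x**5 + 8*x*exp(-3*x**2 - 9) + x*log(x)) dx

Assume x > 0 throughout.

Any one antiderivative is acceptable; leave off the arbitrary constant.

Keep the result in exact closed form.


Step 1. Rewrite: now ∫(2*x**5) dx + ∫(8*x*exp(-3*x**2 - 9)) dx + ∫(x*log(x)) dx.
Step 2. Integrate ∫(x*log(x)) dx by parts with u = log(x), dv = (x) dx, so v = x**2/2 [assuming x > 0]: now x**2*log(x)/2 + ∫(-x/2) dx + ∫(2*x**5) dx + ∫(8*x*exp(-3*x**2 - 9)) dx.
Step 3. Evaluate the standard form: now x**2*log(x)/2 - x**2/4 + ∫(2*x**5) dx + ∫(8*x*exp(-3*x**2 - 9)) dx.
Step 4. Evaluate the standard form: now x**6/3 + x**2*log(x)/2 - x**2/4 + ∫(8*x*exp(-3*x**2 - 9)) dx.
Step 5. Substitute u = x**2 + 3, turning ∫(8*x*exp(-3*x**2 - 9)) dx into ∫(4*exp(-3*u)) du: now x**6/3 + x**2*log(x)/2 - x**2/4 + ∫(4*exp(-3*u)) du.
Step 6. Evaluate the standard form: now x**6/3 + x**2*log(x)/2 - x**2/4 - 4*exp(-3*u)/3.
Step 7. Substitute back u = x**2 + 3: now x**6/3 + x**2*log(x)/2 - x**2/4 - 4*exp(-3*x**2 - 9)/3.
Answer: x**6/3 + x**2*log(x)/2 - x**2/4 - 4*exp(-3*x**2 - 9)/3.


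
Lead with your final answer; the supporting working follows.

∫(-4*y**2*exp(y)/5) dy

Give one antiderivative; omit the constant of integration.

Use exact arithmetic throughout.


The answer is -4*y**2*exp(y)/5 + 8*y*exp(y)/5 - 8*exp(y)/5.
Step 1. Integrate ∫(-4*y**2*exp(y)/5) dy by parts with u = y**2, dv = (-4*exp(y)/5) dy, so v = -4*exp(y)/5: now -4*y**2*exp(y)/5 + ∫(8*y*exp(y)/5) dy.
Step 2. Integrate ∫(8*y*exp(y)/5) dy by parts with u = y, dv = (8*exp(y)/5) dy, so v = 8*exp(y)/5: now -4*y**2*exp(y)/5 + 8*y*exp(y)/5 + ∫(-8*exp(y)/5) dy.
Step 3. Evaluate the standard form: now -4*y**2*exp(y)/5 + 8*y*exp(y)/5 - 8*exp(y)/5.
Answer: -4*y**2*exp(y)/5 + 8*y*exp(y)/5 - 8*exp(y)/5.


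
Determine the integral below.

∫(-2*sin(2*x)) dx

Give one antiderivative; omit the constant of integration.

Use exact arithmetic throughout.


Answer: cos(2*x).


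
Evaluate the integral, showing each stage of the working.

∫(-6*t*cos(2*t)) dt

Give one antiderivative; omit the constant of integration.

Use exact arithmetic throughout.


Step 1. Integrate ∫(-6*t*cos(2*t)) dt by parts with u = t, dv = (-6*cos(2*t)) dt, so v = -3*sin(2*t): now -3*t*sin(2*t) + ∫(3*sin(2*t)) dt.
Step 2. Evaluate the standard form: now -3*t*sin(2*t) - 3*cos(2*t)/2.
Answer: -3*t*sin(2*t) - 3*cos(2*t)/2.


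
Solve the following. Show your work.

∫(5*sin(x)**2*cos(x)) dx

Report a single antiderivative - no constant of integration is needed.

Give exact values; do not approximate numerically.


Step 1. Substitute u = sin(x), turning ∫(5*sin(x)**2*cos(x)) dx into ∫(5*u**2) du: now ∫(5*u**2) du.
Step 2. Evaluate the standard form: now 5*u**3/3.
Step 3. Substitute back u = sin(x): now 5*sin(x)**3/3.
Answer: 5*sin(x)**3/3.


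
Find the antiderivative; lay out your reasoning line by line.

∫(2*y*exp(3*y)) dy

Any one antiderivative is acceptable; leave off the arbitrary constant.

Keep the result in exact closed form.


Step 1. Integrate ∫(2*y*exp(3*y)) dy by parts with u = y, dv = (2*exp(3*y)) dy, so v = 2*exp(3*y)/3: now 2*y*exp(3*y)/3 + ∫(-2*exp(3*y)/3) dy.
Step 2. Evaluate the standard form: now 2*y*exp(3*y)/3 - 2*exp(3*y)/9.
Answer: 2*y*exp(3*y)/3 - 2*exp(3*y)/9.


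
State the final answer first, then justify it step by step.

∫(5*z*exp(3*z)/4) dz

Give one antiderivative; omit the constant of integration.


The answer is 5*z*exp(3*z)/12 - 5*exp(3*z)/36.
Step 1. Integrate ∫(5*z*exp(3*z)/4) dz by parts with u = z, dv = (5*exp(3*z)/4) dz, so v = 5*exp(3*z)/12: now 5*z*exp(3*z)/12 + ∫(-5*exp(3*z)/12) dz.
Step 2. Evaluate the standard form: now 5*z*exp(3*z)/12 - 5*exp(3*z)/36.
Answer: 5*z*exp(3*z)/12 - 5*exp(3*z)/36.


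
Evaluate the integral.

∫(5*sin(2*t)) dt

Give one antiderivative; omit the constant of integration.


Answer: -5*cos(2*t)/2.


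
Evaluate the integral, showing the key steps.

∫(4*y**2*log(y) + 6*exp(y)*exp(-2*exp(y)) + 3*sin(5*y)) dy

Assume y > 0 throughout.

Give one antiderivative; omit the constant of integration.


Step 1. Rewrite: now ∫(4*y**2*log(y)) dy + ∫(6*exp(y)*exp(-2*exp(y))) dy + ∫(3*sin(5*y)) dy.
Step 2. Substitute u = exp(y), turning ∫(6*exp(y)*exp(-2*exp(y))) dy into ∫(6*exp(-2*u)) du: now ∫(4*y**2*log(y)) dy + ∫(6*exp(-2*u)) du + ∫(3*sin(5*y)) dy.
Step 3. Evaluate the standard form: now ∫(4*y**2*log(y)) dy + ∫(3*sin(5*y)) dy - 3*exp(-2*u).
Step 4. Substitute back u = exp(y): now ∫(4*y**2*log(y)) dy + ∫(3*sin(5*y)) dy - 3*exp(-2*exp(y)).
Step 5. Evaluate the standard form: now -3*cos(5*y)/5 + ∫(4*y**2*log(y)) dy - 3*exp(-2*exp(y)).
Step 6. Integrate ∫(4*y**2*log(y)) dy by parts with u = log(y), dv = (4*y**2) dy, so v = 4*y**3/3 [assuming y > 0]: now 4*y**3*log(y)/3 - 3*cos(5*y)/5 + ∫(-4*y**2/3) dy - 3*exp(-2*exp(y)).
Step 7. Evaluate the standard form: now 4*y**3*log(y)/3 - 4*y**3/9 - 3*cos(5*y)/5 - 3*exp(-2*exp(y)).
Answer: 4*y**3*log(y)/3 - 4*y**3/9 - 3*cos(5*y)/5 - 3*exp(-2*exp(y)).


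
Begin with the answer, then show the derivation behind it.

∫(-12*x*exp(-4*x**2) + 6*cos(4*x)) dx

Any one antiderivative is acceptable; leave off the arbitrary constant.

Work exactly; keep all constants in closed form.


The answer is 3*sin(4*x)/2 + 3*exp(-4*x**2)/2.
Step 1. Rewrite: now ∫(-12*x*exp(-4*x**2)) dx + ∫(6*cos(4*x)) dx.
Step 2. Evaluate the standard form: now 3*sin(4*x)/2 + ∫(-12*x*exp(-4*x**2)) dx.
Step 3. Substitute u = x**2, turning ∫(-12*x*exp(-4*x**2)) dx into ∫(-6*exp(-4*u)) du: now 3*sin(4*x)/2 + ∫(-6*exp(-4*u)) du.
Step 4. Evaluate the standard form: now 3*sin(4*x)/2 + 3*exp(-4*u)/2.
Step 5. Substitute back u = x**2: now 3*sin(4*x)/2 + 3*exp(-4*x**2)/2.
Answer: 3*sin(4*x)/2 + 3*exp(-4*x**2)/2.


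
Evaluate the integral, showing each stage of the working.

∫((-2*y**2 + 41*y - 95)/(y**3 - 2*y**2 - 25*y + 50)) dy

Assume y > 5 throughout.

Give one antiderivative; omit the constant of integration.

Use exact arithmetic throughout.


Step 1. Decompose ∫((-2*y**2 + 41*y - 95)/(y**3 - 2*y**2 - 25*y + 50)) dy by partial fractions, (-2*y**2 + 41*y - 95)/(y**3 - 2*y**2 - 25*y + 50) = -5/(y + 5) + 1/(y - 2) + 2/(y - 5): now ∫(2/(y - 5)) dy + ∫(1/(y - 2)) dy + ∫(-5/(y + 5)) dy.
Step 2. Evaluate the standard form [assuming y > 5]: now 2*log(y - 5) + ∫(1/(y - 2)) dy + ∫(-5/(y + 5)) dy.
Step 3. Evaluate the standard form [assuming y > 2]: now 2*log(y - 5) + log(y - 2) + ∫(-5/(y + 5)) dy.
Step 4. Evaluate the standard form [assuming y > -5]: now 2*log(y - 5) + log(y - 2) - 5*log(y + 5).
Answer: 2*log(y - 5) + log(y - 2) - 5*log(y + 5).


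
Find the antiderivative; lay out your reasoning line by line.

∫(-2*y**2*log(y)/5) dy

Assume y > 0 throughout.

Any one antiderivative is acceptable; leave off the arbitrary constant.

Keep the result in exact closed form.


Step 1. Integrate ∫(-2*y**2*log(y)/5) dy by parts with u = log(y), dv = (-2*y**2/5) dy, so v = -2*y**3/15 [assuming y > 0]: now -2*y**3*log(y)/15 + ∫(2*y**2/15) dy.
Step 2. Evaluate the standard form: now -2*y**3*log(y)/15 + 2*y**3/45.
Answer: -2*y**3*log(y)/15 + 2*y**3/45.


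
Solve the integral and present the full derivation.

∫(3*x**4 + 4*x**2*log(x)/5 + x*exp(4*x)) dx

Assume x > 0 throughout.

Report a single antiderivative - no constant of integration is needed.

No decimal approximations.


Step 1. Rewrite: now ∫(3*x**4) dx + ∫(x*exp(4*x)) dx + ∫(4*x**2*log(x)/5) dx.
Step 2. Integrate ∫(x*exp(4*x)) dx by parts with u = x, dv = (exp(4*x)) dx, so v = exp(4*x)/4: now x*exp(4*x)/4 + ∫(3*x**4) dx + ∫(4*x**2*log(x)/5) dx + ∫(-exp(4*x)/4) dx.
Step 3. Evaluate the standard form: now x*exp(4*x)/4 - exp(4*x)/16 + ∫(3*x**4) dx + ∫(4*x**2*log(x)/5) dx.
Step 4. Integrate ∫(4*x**2*log(x)/5) dx by parts with u = log(x), dv = (4*x**2/5) dx, so v = 4*x**3/15 [assuming x > 0]: now 4*x**3*log(x)/15 + x*exp(4*x)/4 - exp(4*x)/16 + ∫(-4*x**2/15) dx + ∫(3*x**4) dx.
Step 5. Evaluate the standard form: now 4*x**3*log(x)/15 - 4*x**3/45 + x*exp(4*x)/4 - exp(4*x)/16 + ∫(3*x**4) dx.
Step 6. Evaluate the standard form: now 3*x**5/5 + 4*x**3*log(x)/15 - 4*x**3/45 + x*exp(4*x)/4 - exp(4*x)/16.
Answer: 3*x**5/5 + 4*x**3*log(x)/15 - 4*x**3/45 + x*exp(4*x)/4 - exp(4*x)/16.
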